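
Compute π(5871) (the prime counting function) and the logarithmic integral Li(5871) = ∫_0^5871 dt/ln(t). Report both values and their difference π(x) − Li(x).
π(5871) = 773;  Li(5871) ≈ 785.57;  π(x) − Li(x) ≈ -12.57.

Direct count of primes ≤ 5871 gives π(5871) = 773. Numerical evaluation of the logarithmic integral gives Li(5871) ≈ 785.57. The difference π(x) − Li(x) ≈ -12.57 is typically negative for small/moderate x (Li(x) overestimates), though Littlewood's theorem shows this sign changes infinitely often.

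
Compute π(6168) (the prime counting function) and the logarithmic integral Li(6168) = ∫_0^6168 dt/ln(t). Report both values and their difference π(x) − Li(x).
π(6168) = 803;  Li(6168) ≈ 819.69;  π(x) − Li(x) ≈ -16.69.

Direct count of primes ≤ 6168 gives π(6168) = 803. Numerical evaluation of the logarithmic integral gives Li(6168) ≈ 819.69. The difference π(x) − Li(x) ≈ -16.69 is typically negative for small/moderate x (Li(x) overestimates), though Littlewood's theorem shows this sign changes infinitely often.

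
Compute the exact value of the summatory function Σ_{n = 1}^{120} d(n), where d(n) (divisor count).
Σ_{n ≤ 120} d(n) = 602

Compute d(n) for each 1 ≤ n ≤ 120: d(1) = 1, d(2) = 2, d(3) = 2, d(4) = 3, d(5) = 2, d(6) = 4, d(7) = 2, d(8) = 4, d(9) = 3, d(10) = 4, d(11) = 2, d(12) = 6, d(13) = 2, d(14) = 4, d(15) = 4, d(16) = 5, d(17) = 2, d(18) = 6, d(19) = 2, d(20) = 6, d(21) = 4, d(22) = 4, d(23) = 2, d(24) = 8, d(25) = 3, d(26) = 4, d(27) = 4, d(28) = 6, d(29) = 2, d(30) = 8, d(31) = 2, d(32) = 6, d(33) = 4, d(34) = 4, d(35) = 4, d(36) = 9, d(37) = 2, d(38) = 4, d(39) = 4, d(40) = 8, d(41) = 2, d(42) = 8, d(43) = 2, d(44) = 6, d(45) = 6, d(46) = 4, d(47) = 2, d(48) = 10, d(49) = 3, d(50) = 6, d(51) = 4, d(52) = 6, d(53) = 2, d(54) = 8, d(55) = 4, d(56) = 8, d(57) = 4, d(58) = 4, d(59) = 2, d(60) = 12, d(61) = 2, d(62) = 4, d(63) = 6, d(64) = 7, d(65) = 4, d(66) = 8, d(67) = 2, d(68) = 6, d(69) = 4, d(70) = 8, d(71) = 2, d(72) = 12, d(73) = 2, d(74) = 4, d(75) = 6, d(76) = 6, d(77) = 4, d(78) = 8, d(79) = 2, d(80) = 10, d(81) = 5, d(82) = 4, d(83) = 2, d(84) = 12, d(85) = 4, d(86) = 4, d(87) = 4, d(88) = 8, d(89) = 2, d(90) = 12, d(91) = 4, d(92) = 6, d(93) = 4, d(94) = 4, d(95) = 4, d(96) = 12, d(97) = 2, d(98) = 6, d(99) = 6, d(100) = 9, d(101) = 2, d(102) = 8, d(103) = 2, d(104) = 8, d(105) = 8, d(106) = 4, d(107) = 2, d(108) = 12, d(109) = 2, d(110) = 8, d(111) = 4, d(112) = 10, d(113) = 2, d(114) = 8, d(115) = 4, d(116) = 6, d(117) = 6, d(118) = 4, d(119) = 4, d(120) = 16. Summing all 120 values: 602. (Dirichlet's divisor formula: Σ_{n ≤ x} d(n) = x ln(x) + (2γ − 1) x + O(√x). For x = 120, the asymptotic estimate is ≈ 593.03.)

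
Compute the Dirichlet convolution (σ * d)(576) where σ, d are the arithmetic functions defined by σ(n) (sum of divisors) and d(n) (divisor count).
(σ * d)(576) = 11184

Divisors of 576: [1, 2, 3, 4, 6, 8, 9, 12, 16, 18, 24, 32, 36, 48, 64, 72, 96, 144, 192, 288, 576]. For each d | 576:
  d = 1: σ(1) · d(576/1) = 1 · 21 = 21
  d = 2: σ(2) · d(576/2) = 3 · 18 = 54
  d = 3: σ(3) · d(576/3) = 4 · 14 = 56
  d = 4: σ(4) · d(576/4) = 7 · 15 = 105
  d = 6: σ(6) · d(576/6) = 12 · 12 = 144
  d = 8: σ(8) · d(576/8) = 15 · 12 = 180
  d = 9: σ(9) · d(576/9) = 13 · 7 = 91
  d = 12: σ(12) · d(576/12) = 28 · 10 = 280
  d = 16: σ(16) · d(576/16) = 31 · 9 = 279
  d = 18: σ(18) · d(576/18) = 39 · 6 = 234
  d = 24: σ(24) · d(576/24) = 60 · 8 = 480
  d = 32: σ(32) · d(576/32) = 63 · 6 = 378
  d = 36: σ(36) · d(576/36) = 91 · 5 = 455
  d = 48: σ(48) · d(576/48) = 124 · 6 = 744
  d = 64: σ(64) · d(576/64) = 127 · 3 = 381
  d = 72: σ(72) · d(576/72) = 195 · 4 = 780
  d = 96: σ(96) · d(576/96) = 252 · 4 = 1008
  d = 144: σ(144) · d(576/144) = 403 · 3 = 1209
  d = 192: σ(192) · d(576/192) = 508 · 2 = 1016
  d = 288: σ(288) · d(576/288) = 819 · 2 = 1638
  d = 576: σ(576) · d(576/576) = 1651 · 1 = 1651
Summing: (σ * d)(576) = 21 + 54 + 56 + 105 + 144 + 180 + 91 + 280 + 279 + 234 + 480 + 378 + 455 + 744 + 381 + 780 + 1008 + 1209 + 1016 + 1638 + 1651 = 11184.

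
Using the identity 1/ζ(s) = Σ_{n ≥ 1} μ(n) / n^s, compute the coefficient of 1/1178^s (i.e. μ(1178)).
μ(1178) = -1

Factor n = 1178 = 2 · 19 · 31. μ(n) = 0 if any exponent ≥ 2 (not squarefree); otherwise μ(n) = (−1)^{ω(n)} where ω(n) is the number of distinct prime factors. Applying: μ(1178) = -1.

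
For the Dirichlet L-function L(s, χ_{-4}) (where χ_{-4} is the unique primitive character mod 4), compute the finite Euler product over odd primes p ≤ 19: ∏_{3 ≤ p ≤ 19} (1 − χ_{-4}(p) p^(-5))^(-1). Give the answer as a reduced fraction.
∏ = 8959395755957897476417566375/8993950909687588250159808512

The odd primes p ≤ 19 are [3, 5, 7, 11, 13, 17, 19]. For each, χ(p) = 1 if p ≡ 1 mod 4, χ(p) = −1 if p ≡ 3 mod 4. Taking (1 − χ(p)/p^5)^(-1) = p^5/(p^5 − χ(p)): (1 − (-1)/3^5)^(-1) · (1 − (1)/5^5)^(-1) · (1 − (-1)/7^5)^(-1) · (1 − (-1)/11^5)^(-1) · (1 − (1)/13^5)^(-1) · (1 − (1)/17^5)^(-1) · (1 − (-1)/19^5)^(-1) = 8959395755957897476417566375/8993950909687588250159808512.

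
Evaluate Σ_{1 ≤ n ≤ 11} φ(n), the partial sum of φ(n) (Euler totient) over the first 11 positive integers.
Σ_{n ≤ 11} φ(n) = 42

Compute φ(n) for each 1 ≤ n ≤ 11: φ(1) = 1, φ(2) = 1, φ(3) = 2, φ(4) = 2, φ(5) = 4, φ(6) = 2, φ(7) = 6, φ(8) = 4, φ(9) = 6, φ(10) = 4, φ(11) = 10. Summing all 11 values: 42. (Average order: Σ_{n ≤ x} φ(n) ~ (3/π²) x². For x = 11, (3/π²)·11² ≈ 36.78.)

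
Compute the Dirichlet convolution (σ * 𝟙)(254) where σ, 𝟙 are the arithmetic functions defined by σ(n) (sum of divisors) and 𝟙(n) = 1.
(σ * 𝟙)(254) = 516

Divisors of 254: [1, 2, 127, 254]. For each d | 254:
  d = 1: σ(1) · 𝟙(254/1) = 1 · 1 = 1
  d = 2: σ(2) · 𝟙(254/2) = 3 · 1 = 3
  d = 127: σ(127) · 𝟙(254/127) = 128 · 1 = 128
  d = 254: σ(254) · 𝟙(254/254) = 384 · 1 = 384
Summing: (σ * 𝟙)(254) = 1 + 3 + 128 + 384 = 516.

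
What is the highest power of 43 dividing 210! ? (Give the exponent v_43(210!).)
v_43(210!) = 4

Legendre's formula: v_p(n!) = Σ_{k ≥ 1} ⌊n / p^k⌋. For p = 43, n = 210, the terms are:
  ⌊210/43^1⌋ = ⌊210/43⌋ = 4
(the next term ⌊210/43^2⌋ = 0, terminating the sum). Summing: v_43(210!) = 4 = 4.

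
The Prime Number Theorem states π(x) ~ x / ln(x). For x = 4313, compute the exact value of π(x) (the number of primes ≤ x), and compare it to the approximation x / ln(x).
π(4313) = 590;  x/ln(x) ≈ 515.33;  relative error ≈ 12.66%.

Directly count primes up to 4313: π(4313) = 590. The PNT approximation gives 4313/ln(4313) ≈ 4313/8.36939 ≈ 515.33. Relative error (π(x) − x/ln(x)) / π(x) ≈ 12.66%; the approximation is known to undercount slightly (Li(x) is a better estimate).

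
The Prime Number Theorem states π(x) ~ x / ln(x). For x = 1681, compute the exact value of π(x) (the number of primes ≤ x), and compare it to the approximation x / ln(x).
π(1681) = 263;  x/ln(x) ≈ 226.33;  relative error ≈ 13.94%.

Directly count primes up to 1681: π(1681) = 263. The PNT approximation gives 1681/ln(1681) ≈ 1681/7.42714 ≈ 226.33. Relative error (π(x) − x/ln(x)) / π(x) ≈ 13.94%; the approximation is known to undercount slightly (Li(x) is a better estimate).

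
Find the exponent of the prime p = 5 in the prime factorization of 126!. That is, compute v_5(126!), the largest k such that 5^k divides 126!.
v_5(126!) = 31

Legendre's formula: v_p(n!) = Σ_{k ≥ 1} ⌊n / p^k⌋. For p = 5, n = 126, the terms are:
  ⌊126/5^1⌋ = ⌊126/5⌋ = 25
  ⌊126/5^2⌋ = ⌊126/25⌋ = 5
  ⌊126/5^3⌋ = ⌊126/125⌋ = 1
(the next term ⌊126/5^4⌋ = 0, terminating the sum). Summing: v_5(126!) = 25 + 5 + 1 = 31.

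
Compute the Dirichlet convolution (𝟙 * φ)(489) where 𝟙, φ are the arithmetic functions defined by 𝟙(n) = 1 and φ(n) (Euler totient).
(𝟙 * φ)(489) = 489

Divisors of 489: [1, 3, 163, 489]. For each d | 489:
  d = 1: 𝟙(1) · φ(489/1) = 1 · 324 = 324
  d = 3: 𝟙(3) · φ(489/3) = 1 · 162 = 162
  d = 163: 𝟙(163) · φ(489/163) = 1 · 2 = 2
  d = 489: 𝟙(489) · φ(489/489) = 1 · 1 = 1
Summing: (𝟙 * φ)(489) = 324 + 162 + 2 + 1 = 489.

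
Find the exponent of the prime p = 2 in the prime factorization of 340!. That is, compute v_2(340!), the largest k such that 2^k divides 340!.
v_2(340!) = 336

Legendre's formula: v_p(n!) = Σ_{k ≥ 1} ⌊n / p^k⌋. For p = 2, n = 340, the terms are:
  ⌊340/2^1⌋ = ⌊340/2⌋ = 170
  ⌊340/2^2⌋ = ⌊340/4⌋ = 85
  ⌊340/2^3⌋ = ⌊340/8⌋ = 42
  ⌊340/2^4⌋ = ⌊340/16⌋ = 21
  ⌊340/2^5⌋ = ⌊340/32⌋ = 10
  ⌊340/2^6⌋ = ⌊340/64⌋ = 5
  ⌊340/2^7⌋ = ⌊340/128⌋ = 2
  ⌊340/2^8⌋ = ⌊340/256⌋ = 1
(the next term ⌊340/2^9⌋ = 0, terminating the sum). Summing: v_2(340!) = 170 + 85 + 42 + 21 + 10 + 5 + 2 + 1 = 336.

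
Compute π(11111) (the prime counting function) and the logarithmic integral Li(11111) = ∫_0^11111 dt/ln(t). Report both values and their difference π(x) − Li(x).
π(11111) = 1345;  Li(11111) ≈ 1366.07;  π(x) − Li(x) ≈ -21.07.

Direct count of primes ≤ 11111 gives π(11111) = 1345. Numerical evaluation of the logarithmic integral gives Li(11111) ≈ 1366.07. The difference π(x) − Li(x) ≈ -21.07 is typically negative for small/moderate x (Li(x) overestimates), though Littlewood's theorem shows this sign changes infinitely often.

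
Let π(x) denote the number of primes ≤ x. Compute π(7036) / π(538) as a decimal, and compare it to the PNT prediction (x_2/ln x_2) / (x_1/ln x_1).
π(7036)/π(538) = 904/99 ≈ 9.1313;  PNT prediction ≈ 9.2826.

π(538) = 99 and π(7036) = 904, so π(7036)/π(538) ≈ 9.1313. The PNT-predicted ratio is (7036/ln(7036)) / (538/ln(538)) ≈ 9.2826. The two agree to within a few percent, as expected.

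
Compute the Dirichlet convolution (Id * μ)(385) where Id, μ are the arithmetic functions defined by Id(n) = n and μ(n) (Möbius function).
(Id * μ)(385) = 240

Divisors of 385: [1, 5, 7, 11, 35, 55, 77, 385]. For each d | 385:
  d = 1: Id(1) · μ(385/1) = 1 · -1 = -1
  d = 5: Id(5) · μ(385/5) = 5 · 1 = 5
  d = 7: Id(7) · μ(385/7) = 7 · 1 = 7
  d = 11: Id(11) · μ(385/11) = 11 · 1 = 11
  d = 35: Id(35) · μ(385/35) = 35 · -1 = -35
  d = 55: Id(55) · μ(385/55) = 55 · -1 = -55
  d = 77: Id(77) · μ(385/77) = 77 · -1 = -77
  d = 385: Id(385) · μ(385/385) = 385 · 1 = 385
Summing: (Id * μ)(385) = -1 + 5 + 7 + 11 + -35 + -55 + -77 + 385 = 240.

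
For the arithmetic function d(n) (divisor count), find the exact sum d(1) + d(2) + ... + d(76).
Σ_{n ≤ 76} d(n) = 344

Compute d(n) for each 1 ≤ n ≤ 76: d(1) = 1, d(2) = 2, d(3) = 2, d(4) = 3, d(5) = 2, d(6) = 4, d(7) = 2, d(8) = 4, d(9) = 3, d(10) = 4, d(11) = 2, d(12) = 6, d(13) = 2, d(14) = 4, d(15) = 4, d(16) = 5, d(17) = 2, d(18) = 6, d(19) = 2, d(20) = 6, d(21) = 4, d(22) = 4, d(23) = 2, d(24) = 8, d(25) = 3, d(26) = 4, d(27) = 4, d(28) = 6, d(29) = 2, d(30) = 8, d(31) = 2, d(32) = 6, d(33) = 4, d(34) = 4, d(35) = 4, d(36) = 9, d(37) = 2, d(38) = 4, d(39) = 4, d(40) = 8, d(41) = 2, d(42) = 8, d(43) = 2, d(44) = 6, d(45) = 6, d(46) = 4, d(47) = 2, d(48) = 10, d(49) = 3, d(50) = 6, d(51) = 4, d(52) = 6, d(53) = 2, d(54) = 8, d(55) = 4, d(56) = 8, d(57) = 4, d(58) = 4, d(59) = 2, d(60) = 12, d(61) = 2, d(62) = 4, d(63) = 6, d(64) = 7, d(65) = 4, d(66) = 8, d(67) = 2, d(68) = 6, d(69) = 4, d(70) = 8, d(71) = 2, d(72) = 12, d(73) = 2, d(74) = 4, d(75) = 6, d(76) = 6. Summing all 76 values: 344. (Dirichlet's divisor formula: Σ_{n ≤ x} d(n) = x ln(x) + (2γ − 1) x + O(√x). For x = 76, the asymptotic estimate is ≈ 340.87.)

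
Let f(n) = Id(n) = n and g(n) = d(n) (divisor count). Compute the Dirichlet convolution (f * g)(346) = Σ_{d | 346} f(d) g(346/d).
(Id * d)(346) = 700

Divisors of 346: [1, 2, 173, 346]. For each d | 346:
  d = 1: Id(1) · d(346/1) = 1 · 4 = 4
  d = 2: Id(2) · d(346/2) = 2 · 2 = 4
  d = 173: Id(173) · d(346/173) = 173 · 2 = 346
  d = 346: Id(346) · d(346/346) = 346 · 1 = 346
Summing: (Id * d)(346) = 4 + 4 + 346 + 346 = 700.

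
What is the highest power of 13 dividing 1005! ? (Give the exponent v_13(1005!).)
v_13(1005!) = 82

Legendre's formula: v_p(n!) = Σ_{k ≥ 1} ⌊n / p^k⌋. For p = 13, n = 1005, the terms are:
  ⌊1005/13^1⌋ = ⌊1005/13⌋ = 77
  ⌊1005/13^2⌋ = ⌊1005/169⌋ = 5
(the next term ⌊1005/13^3⌋ = 0, terminating the sum). Summing: v_13(1005!) = 77 + 5 = 82.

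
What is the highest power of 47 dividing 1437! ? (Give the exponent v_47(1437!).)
v_47(1437!) = 30

Legendre's formula: v_p(n!) = Σ_{k ≥ 1} ⌊n / p^k⌋. For p = 47, n = 1437, the terms are:
  ⌊1437/47^1⌋ = ⌊1437/47⌋ = 30
(the next term ⌊1437/47^2⌋ = 0, terminating the sum). Summing: v_47(1437!) = 30 = 30.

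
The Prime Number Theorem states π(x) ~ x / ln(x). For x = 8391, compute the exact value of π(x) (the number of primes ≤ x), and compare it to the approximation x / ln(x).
π(8391) = 1051;  x/ln(x) ≈ 928.73;  relative error ≈ 11.63%.

Directly count primes up to 8391: π(8391) = 1051. The PNT approximation gives 8391/ln(8391) ≈ 8391/9.03491 ≈ 928.73. Relative error (π(x) − x/ln(x)) / π(x) ≈ 11.63%; the approximation is known to undercount slightly (Li(x) is a better estimate).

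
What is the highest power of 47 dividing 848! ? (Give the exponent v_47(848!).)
v_47(848!) = 18

Legendre's formula: v_p(n!) = Σ_{k ≥ 1} ⌊n / p^k⌋. For p = 47, n = 848, the terms are:
  ⌊848/47^1⌋ = ⌊848/47⌋ = 18
(the next term ⌊848/47^2⌋ = 0, terminating the sum). Summing: v_47(848!) = 18 = 18.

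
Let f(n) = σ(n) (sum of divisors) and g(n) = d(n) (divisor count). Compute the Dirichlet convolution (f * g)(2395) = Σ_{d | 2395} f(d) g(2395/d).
(σ * d)(2395) = 3856

Divisors of 2395: [1, 5, 479, 2395]. For each d | 2395:
  d = 1: σ(1) · d(2395/1) = 1 · 4 = 4
  d = 5: σ(5) · d(2395/5) = 6 · 2 = 12
  d = 479: σ(479) · d(2395/479) = 480 · 2 = 960
  d = 2395: σ(2395) · d(2395/2395) = 2880 · 1 = 2880
Summing: (σ * d)(2395) = 4 + 12 + 960 + 2880 = 3856.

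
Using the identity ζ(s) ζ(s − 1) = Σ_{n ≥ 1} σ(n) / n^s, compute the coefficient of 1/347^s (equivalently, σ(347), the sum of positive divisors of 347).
σ(347) = 348

In the product (Σ m^0/m^s)(Σ k / k^s) = Σ (Σ_{d | n} d) / n^s, the coefficient of 1/n^s is σ(n) = Σ_{d | n} d. For n = 347, divisors are [1, 347]; summing: σ(347) = 348.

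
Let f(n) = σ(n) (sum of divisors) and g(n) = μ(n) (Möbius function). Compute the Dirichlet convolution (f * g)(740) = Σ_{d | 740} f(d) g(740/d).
(σ * μ)(740) = 740

Divisors of 740: [1, 2, 4, 5, 10, 20, 37, 74, 148, 185, 370, 740]. For each d | 740:
  d = 1: σ(1) · μ(740/1) = 1 · 0 = 0
  d = 2: σ(2) · μ(740/2) = 3 · -1 = -3
  d = 4: σ(4) · μ(740/4) = 7 · 1 = 7
  d = 5: σ(5) · μ(740/5) = 6 · 0 = 0
  d = 10: σ(10) · μ(740/10) = 18 · 1 = 18
  d = 20: σ(20) · μ(740/20) = 42 · -1 = -42
  d = 37: σ(37) · μ(740/37) = 38 · 0 = 0
  d = 74: σ(74) · μ(740/74) = 114 · 1 = 114
  d = 148: σ(148) · μ(740/148) = 266 · -1 = -266
  d = 185: σ(185) · μ(740/185) = 228 · 0 = 0
  d = 370: σ(370) · μ(740/370) = 684 · -1 = -684
  d = 740: σ(740) · μ(740/740) = 1596 · 1 = 1596
Summing: (σ * μ)(740) = 0 + -3 + 7 + 0 + 18 + -42 + 0 + 114 + -266 + 0 + -684 + 1596 = 740.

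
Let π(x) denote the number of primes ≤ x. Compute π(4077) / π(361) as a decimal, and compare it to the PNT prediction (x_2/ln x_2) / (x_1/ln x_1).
π(4077)/π(361) = 561/72 ≈ 7.7917;  PNT prediction ≈ 8.0002.

π(361) = 72 and π(4077) = 561, so π(4077)/π(361) ≈ 7.7917. The PNT-predicted ratio is (4077/ln(4077)) / (361/ln(361)) ≈ 8.0002. The two agree to within a few percent, as expected.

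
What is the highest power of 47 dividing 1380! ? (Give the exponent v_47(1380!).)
v_47(1380!) = 29

Legendre's formula: v_p(n!) = Σ_{k ≥ 1} ⌊n / p^k⌋. For p = 47, n = 1380, the terms are:
  ⌊1380/47^1⌋ = ⌊1380/47⌋ = 29
(the next term ⌊1380/47^2⌋ = 0, terminating the sum). Summing: v_47(1380!) = 29 = 29.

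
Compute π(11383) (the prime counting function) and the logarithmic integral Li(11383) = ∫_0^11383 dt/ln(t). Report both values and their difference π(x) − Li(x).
π(11383) = 1374;  Li(11383) ≈ 1395.23;  π(x) − Li(x) ≈ -21.23.

Direct count of primes ≤ 11383 gives π(11383) = 1374. Numerical evaluation of the logarithmic integral gives Li(11383) ≈ 1395.23. The difference π(x) − Li(x) ≈ -21.23 is typically negative for small/moderate x (Li(x) overestimates), though Littlewood's theorem shows this sign changes infinitely often.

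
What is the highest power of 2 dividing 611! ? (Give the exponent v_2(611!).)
v_2(611!) = 606

Legendre's formula: v_p(n!) = Σ_{k ≥ 1} ⌊n / p^k⌋. For p = 2, n = 611, the terms are:
  ⌊611/2^1⌋ = ⌊611/2⌋ = 305
  ⌊611/2^2⌋ = ⌊611/4⌋ = 152
  ⌊611/2^3⌋ = ⌊611/8⌋ = 76
  ⌊611/2^4⌋ = ⌊611/16⌋ = 38
  ⌊611/2^5⌋ = ⌊611/32⌋ = 19
  ⌊611/2^6⌋ = ⌊611/64⌋ = 9
  ⌊611/2^7⌋ = ⌊611/128⌋ = 4
  ⌊611/2^8⌋ = ⌊611/256⌋ = 2
  ⌊611/2^9⌋ = ⌊611/512⌋ = 1
(the next term ⌊611/2^10⌋ = 0, terminating the sum). Summing: v_2(611!) = 305 + 152 + 76 + 38 + 19 + 9 + 4 + 2 + 1 = 606.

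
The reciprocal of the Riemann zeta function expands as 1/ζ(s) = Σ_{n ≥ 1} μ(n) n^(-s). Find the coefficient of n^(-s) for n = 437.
μ(437) = 1

Factor n = 437 = 19 · 23. μ(n) = 0 if any exponent ≥ 2 (not squarefree); otherwise μ(n) = (−1)^{ω(n)} where ω(n) is the number of distinct prime factors. Applying: μ(437) = 1.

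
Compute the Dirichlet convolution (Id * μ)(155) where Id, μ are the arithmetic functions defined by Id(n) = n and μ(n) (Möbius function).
(Id * μ)(155) = 120

Divisors of 155: [1, 5, 31, 155]. For each d | 155:
  d = 1: Id(1) · μ(155/1) = 1 · 1 = 1
  d = 5: Id(5) · μ(155/5) = 5 · -1 = -5
  d = 31: Id(31) · μ(155/31) = 31 · -1 = -31
  d = 155: Id(155) · μ(155/155) = 155 · 1 = 155
Summing: (Id * μ)(155) = 1 + -5 + -31 + 155 = 120.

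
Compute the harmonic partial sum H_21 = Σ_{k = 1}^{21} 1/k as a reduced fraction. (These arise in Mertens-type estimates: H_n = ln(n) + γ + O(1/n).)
H_21 = 18858053/5173168

Direct summation: H_21 = 1 + 1/2 + ... + 1/21. The least common denominator is lcm(1, ..., 21) = 232792560; over this denominator the numerator is 232792560 + 116396280 + 77597520 + 58198140 + 46558512 + 38798760 + 33256080 + 29099070 + 25865840 + 23279256 + 21162960 + 19399380 + 17907120 + 16628040 + 15519504 + 14549535 + 13693680 + 12932920 + 12252240 + 11639628 + 11085360 = 848612385, so H_21 = 848612385/232792560; reducing by gcd(848612385, 232792560) = 45 gives 18858053/5173168 ≈ 3.64536. (The PNT-adjacent estimate ln(21) + γ ≈ 3.62174 matches within O(1/n).)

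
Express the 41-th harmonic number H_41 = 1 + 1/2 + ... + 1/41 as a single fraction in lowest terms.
H_41 = 85691034670497533/19914562703599200

Direct summation: H_41 = 1 + 1/2 + ... + 1/41. The least common denominator is lcm(1, ..., 41) = 219060189739591200; over this denominator the numerator is 219060189739591200 + 109530094869795600 + 73020063246530400 + 54765047434897800 + 43812037947918240 + 36510031623265200 + 31294312819941600 + 27382523717448900 + 24340021082176800 + 21906018973959120 + 19914562703599200 + 18255015811632600 + 16850783826122400 + 15647156409970800 + 14604012649306080 + 13691261858724450 + 12885893514093600 + 12170010541088400 + 11529483670504800 + 10953009486979560 + 10431437606647200 + 9957281351799600 + 9524356075634400 + 9127507905816300 + 8762407589583648 + 8425391913061200 + 8113340360725600 + 7823578204985400 + 7553799646192800 + 7302006324653040 + 7066457733535200 + 6845630929362225 + 6638187567866400 + 6442946757046800 + 6258862563988320 + 6085005270544200 + 5920545668637600 + 5764741835252400 + 5616927942040800 + 5476504743489780 + 5342931457063200 = 942601381375472863, so H_41 = 942601381375472863/219060189739591200; reducing by gcd(942601381375472863, 219060189739591200) = 11 gives 85691034670497533/19914562703599200 ≈ 4.30293. (The PNT-adjacent estimate ln(41) + γ ≈ 4.29079 matches within O(1/n).)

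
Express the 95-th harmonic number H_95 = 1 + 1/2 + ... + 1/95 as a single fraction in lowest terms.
H_95 = 3691835092344109255246562280652279367381/718766754945489455304472257065075294400

Direct summation: H_95 = 1 + 1/2 + ... + 1/95. The least common denominator is lcm(1, ..., 95) = 718766754945489455304472257065075294400; over this denominator the numerator is 718766754945489455304472257065075294400 + 359383377472744727652236128532537647200 + 239588918315163151768157419021691764800 + 179691688736372363826118064266268823600 + 143753350989097891060894451413015058880 + 119794459157581575884078709510845882400 + 102680964992212779329210322437867899200 + 89845844368186181913059032133134411800 + 79862972771721050589385806340563921600 + 71876675494548945530447225706507529440 + 65342432267771768664042932460461390400 + 59897229578790787942039354755422941200 + 55289750380422265792651712081928868800 + 51340482496106389664605161218933949600 + 47917783663032630353631483804338352960 + 44922922184093090956529516066567205900 + 42280397349734673841439544533239723200 + 39931486385860525294692903170281960800 + 37829829207657339752866960898161857600 + 35938337747274472765223612853253764720 + 34226988330737593109736774145955966400 + 32671216133885884332021466230230695200 + 31250728475890845882803141611525012800 + 29948614789395393971019677377711470600 + 28750670197819578212178890282603011776 + 27644875190211132896325856040964434400 + 26620990923907016863128602113521307200 + 25670241248053194832302580609466974800 + 24785060515361705355326629553968113600 + 23958891831516315176815741902169176480 + 23186024353080305009821685711776622400 + 22461461092046545478264758033283602950 + 21780810755923922888014310820153796800 + 21140198674867336920719772266619861600 + 20536192998442555865842064487573579840 + 19965743192930262647346451585140980400 + 19426128512040255548769520461218251200 + 18914914603828669876433480449080928800 + 18429916793474088597550570693976289600 + 17969168873637236382611806426626882360 + 17530896462085108665962737977196958400 + 17113494165368796554868387072977983200 + 16715505928964871053592378071280820800 + 16335608066942942166010733115115347600 + 15972594554344210117877161268112784320 + 15625364237945422941401570805762506400 + 15292909679691265006478133129044155200 + 14974307394697696985509838688855735300 + 14668709284601825618458617491123985600 + 14375335098909789106089445141301505888 + 14093465783244891280479848177746574400 + 13822437595105566448162928020482217200 + 13561636885763951986876835038963684800 + 13310495461953508431564301056760653600 + 13068486453554353732808586492092278080 + 12835120624026597416151290304733487400 + 12609943069219113250955653632720619200 + 12392530257680852677663314776984056800 + 12182487371957448394991055204492801600 + 11979445915758157588407870951084588240 + 11783061556483433693515938640411070400 + 11593012176540152504910842855888311200 + 11408996110245864369912258048651988800 + 11230730546023272739132379016641801475 + 11057950076084453158530342416385773760 + 10890405377961961444007155410076898400 + 10727862014111782914992123239777243200 + 10570099337433668460359886133309930800 + 10416909491963615294267713870508337600 + 10268096499221277932921032243786789920 + 10123475421767457116964397986832046400 + 9982871596465131323673225792570490200 + 9846119930760129524718798041987332800 + 9713064256020127774384760230609125600 + 9583556732606526070726296760867670592 + 9457457301914334938216740224540464400 + 9334633181110252666291847494351627200 + 9214958396737044298775285346988144800 + 9098313353740372851955345026140193600 + 8984584436818618191305903213313441180 + 8873663641302338954376200704507102400 + 8765448231042554332981368988598479200 + 8659840421029993437403280205603316800 + 8556747082684398277434193536488991600 + 8456079469946934768287908906647944640 + 8357752964482435526796189035640410400 + 8261686838453901785108876517989371200 + 8167804033471471083005366557557673800 + 8076030954443701744994070304101969600 + 7986297277172105058938580634056392160 + 7898535768631752256093101725989838400 + 7812682118972711470700785402881253200 + 7728674784360101669940561903925540800 + 7646454839845632503239066564522077600 + 7565965841531467950573392179632371520 = 3691835092344109255246562280652279367381, so H_95 = 3691835092344109255246562280652279367381/718766754945489455304472257065075294400 (already in lowest terms) ≈ 5.13635. (The PNT-adjacent estimate ln(95) + γ ≈ 5.13109 matches within O(1/n).)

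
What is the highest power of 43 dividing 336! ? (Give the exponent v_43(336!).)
v_43(336!) = 7

Legendre's formula: v_p(n!) = Σ_{k ≥ 1} ⌊n / p^k⌋. For p = 43, n = 336, the terms are:
  ⌊336/43^1⌋ = ⌊336/43⌋ = 7
(the next term ⌊336/43^2⌋ = 0, terminating the sum). Summing: v_43(336!) = 7 = 7.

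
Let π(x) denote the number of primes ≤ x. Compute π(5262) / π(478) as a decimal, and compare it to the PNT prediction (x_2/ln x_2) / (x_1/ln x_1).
π(5262)/π(478) = 698/91 ≈ 7.6703;  PNT prediction ≈ 7.9266.

π(478) = 91 and π(5262) = 698, so π(5262)/π(478) ≈ 7.6703. The PNT-predicted ratio is (5262/ln(5262)) / (478/ln(478)) ≈ 7.9266. The two agree to within a few percent, as expected.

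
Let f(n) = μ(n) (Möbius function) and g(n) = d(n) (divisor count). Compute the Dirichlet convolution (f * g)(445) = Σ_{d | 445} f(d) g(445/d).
(μ * d)(445) = 1

Divisors of 445: [1, 5, 89, 445]. For each d | 445:
  d = 1: μ(1) · d(445/1) = 1 · 4 = 4
  d = 5: μ(5) · d(445/5) = -1 · 2 = -2
  d = 89: μ(89) · d(445/89) = -1 · 2 = -2
  d = 445: μ(445) · d(445/445) = 1 · 1 = 1
Summing: (μ * d)(445) = 4 + -2 + -2 + 1 = 1.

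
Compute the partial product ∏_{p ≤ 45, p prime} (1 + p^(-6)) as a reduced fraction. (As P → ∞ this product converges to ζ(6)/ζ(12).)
∏ = 1359712698137872510059489328104656331148295030771712937358491632747920000/1336862024495300077504819810119357413472366273194284637902602168232026717

The primes p ≤ 45 are [2, 3, 5, 7, 11, 13, 17, 19, 23, 29, 31, 37, 41, 43]. For each, (1 + 1/p^6) = (p^6 + 1)/p^6. Multiplying these fractions over p ∈ [2, 3, 5, 7, 11, 13, 17, 19, 23, 29, 31, 37, 41, 43] gives 1359712698137872510059489328104656331148295030771712937358491632747920000/1336862024495300077504819810119357413472366273194284637902602168232026717. (In the limit P → ∞ this tends to ζ(6)/ζ(12).)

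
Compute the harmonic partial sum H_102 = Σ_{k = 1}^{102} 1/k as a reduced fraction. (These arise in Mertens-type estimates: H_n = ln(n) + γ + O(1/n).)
H_102 = 1466680552926312970266451896162877432149019/281670315928038407744716588098661706369472

Direct summation: H_102 = 1 + 1/2 + ... + 1/102. The least common denominator is lcm(1, ..., 102) = 7041757898200960193617914702466542659236800; over this denominator the numerator is 7041757898200960193617914702466542659236800 + 3520878949100480096808957351233271329618400 + 2347252632733653397872638234155514219745600 + 1760439474550240048404478675616635664809200 + 1408351579640192038723582940493308531847360 + 1173626316366826698936319117077757109872800 + 1005965414028708599088273528923791808462400 + 880219737275120024202239337808317832404600 + 782417544244551132624212744718504739915200 + 704175789820096019361791470246654265923680 + 640159808927360017601628609315140241748800 + 586813158183413349468159558538878554936400 + 541673684476996937970608823266657127633600 + 502982707014354299544136764461895904231200 + 469450526546730679574527646831102843949120 + 440109868637560012101119668904158916202300 + 414221052835350599624583217792149568190400 + 391208772122275566312106372359252369957600 + 370618836747418957558837615919291718907200 + 352087894910048009680895735123327132961840 + 335321804676236199696091176307930602820800 + 320079904463680008800814304657570120874400 + 306163386878302617113822378368110550401600 + 293406579091706674734079779269439277468200 + 281670315928038407744716588098661706369472 + 270836842238498468985304411633328563816800 + 260805848081517044208070914906168246638400 + 251491353507177149772068382230947952115600 + 242819237868998627366134989740225608939200 + 234725263273365339787263823415551421974560 + 227153480587127748181223054918275569652800 + 220054934318780006050559834452079458101150 + 213386602975786672533876203105046747249600 + 207110526417675299812291608896074784095200 + 201193082805741719817654705784758361692480 + 195604386061137783156053186179626184978800 + 190317781032458383611294991958555207006400 + 185309418373709478779418807959645859453600 + 180557894825665645990202941088885709211200 + 176043947455024004840447867561663566480920 + 171750192639047809600436943962598601444800 + 167660902338118099848045588153965301410400 + 163761811586068841712044527964338201377600 + 160039952231840004400407152328785060437200 + 156483508848910226524842548943700947983040 + 153081693439151308556911189184055275200800 + 149824636131935323268466270265245588494400 + 146703289545853337367039889634719638734100 + 143709344861244085584039075560541686923200 + 140835157964019203872358294049330853184736 + 138073684278450199874861072597383189396800 + 135418421119249234492652205816664281908400 + 132863356569829437615432352876727219985600 + 130402924040758522104035457453084123319200 + 128031961785472003520325721863028048349760 + 125745676753588574886034191115473976057800 + 123539612249139652519612538639763906302400 + 121409618934499313683067494870112804469600 + 119351828783067121925727367838415977275200 + 117362631636682669893631911707775710987280 + 115438654068868199895375650860107256708800 + 113576740293563874090611527459137784826400 + 111773934892078733232030392102643534273600 + 110027467159390003025279917226039729050575 + 108334736895399387594121764653331425526720 + 106693301487893336266938101552523373624800 + 105100864152253137218177831380097651630400 + 103555263208837649906145804448037392047600 + 102054462292767539037940792789370183467200 + 100596541402870859908827352892379180846240 + 99179688707055777374900207076993558580800 + 97802193030568891578026593089813092489400 + 96462436961656988953670064417349899441600 + 95158890516229191805647495979277603503200 + 93890105309346135914905529366220568789824 + 92654709186854739389709403979822929726800 + 91451401275337145371661229902162891678400 + 90278947412832822995101470544442854605600 + 89136175926594432830606515221095476699200 + 88021973727512002420223933780831783240460 + 86935282693839014736023638302056082212800 + 85875096319523904800218471981299300722400 + 84840456604830845706239936174295694689600 + 83830451169059049924022794076982650705200 + 82844210567070119924916643558429913638080 + 81880905793034420856022263982169100688800 + 80939745956332875788711663246741869646400 + 80019976115920002200203576164392530218600 + 79120875260684945995706906769286996171200 + 78241754424455113262421274471850473991520 + 77381954925285276852944117609522446804800 + 76540846719575654278455594592027637600400 + 75717826862375916060407684972758523217600 + 74912318065967661634233135132622794247200 + 74123767349483791511767523183858343781440 + 73351644772926668683519944817359819367050 + 72595442249494434985751697963572604734400 + 71854672430622042792019537780270843461600 + 71128867658595557511292067701682249083200 + 70417578982009601936179147024665426592368 + 69720375229712477164533808935312303556800 + 69036842139225099937430536298691594698400 = 36667013823157824256661297404071935803725475, so H_102 = 36667013823157824256661297404071935803725475/7041757898200960193617914702466542659236800; reducing by gcd(36667013823157824256661297404071935803725475, 7041757898200960193617914702466542659236800) = 25 gives 1466680552926312970266451896162877432149019/281670315928038407744716588098661706369472 ≈ 5.20708. (The PNT-adjacent estimate ln(102) + γ ≈ 5.20219 matches within O(1/n).)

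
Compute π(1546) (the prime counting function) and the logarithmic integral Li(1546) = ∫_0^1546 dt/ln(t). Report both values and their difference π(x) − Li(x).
π(1546) = 243;  Li(1546) ≈ 254.09;  π(x) − Li(x) ≈ -11.09.

Direct count of primes ≤ 1546 gives π(1546) = 243. Numerical evaluation of the logarithmic integral gives Li(1546) ≈ 254.09. The difference π(x) − Li(x) ≈ -11.09 is typically negative for small/moderate x (Li(x) overestimates), though Littlewood's theorem shows this sign changes infinitely often.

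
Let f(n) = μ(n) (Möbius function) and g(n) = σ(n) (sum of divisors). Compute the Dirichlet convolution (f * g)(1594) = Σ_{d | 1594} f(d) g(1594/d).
(μ * σ)(1594) = 1594

Divisors of 1594: [1, 2, 797, 1594]. For each d | 1594:
  d = 1: μ(1) · σ(1594/1) = 1 · 2394 = 2394
  d = 2: μ(2) · σ(1594/2) = -1 · 798 = -798
  d = 797: μ(797) · σ(1594/797) = -1 · 3 = -3
  d = 1594: μ(1594) · σ(1594/1594) = 1 · 1 = 1
Summing: (μ * σ)(1594) = 2394 + -798 + -3 + 1 = 1594.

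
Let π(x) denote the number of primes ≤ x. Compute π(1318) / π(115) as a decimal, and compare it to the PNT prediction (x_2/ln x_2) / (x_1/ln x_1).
π(1318)/π(115) = 214/30 ≈ 7.1333;  PNT prediction ≈ 7.5699.

π(115) = 30 and π(1318) = 214, so π(1318)/π(115) ≈ 7.1333. The PNT-predicted ratio is (1318/ln(1318)) / (115/ln(115)) ≈ 7.5699. The two agree to within a few percent, as expected.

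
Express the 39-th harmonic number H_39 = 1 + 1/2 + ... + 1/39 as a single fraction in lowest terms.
H_39 = 2066035355155033/485721041551200

Direct summation: H_39 = 1 + 1/2 + ... + 1/39. The least common denominator is lcm(1, ..., 39) = 5342931457063200; over this denominator the numerator is 5342931457063200 + 2671465728531600 + 1780977152354400 + 1335732864265800 + 1068586291412640 + 890488576177200 + 763275922437600 + 667866432132900 + 593659050784800 + 534293145706320 + 485721041551200 + 445244288088600 + 410994727466400 + 381637961218800 + 356195430470880 + 333933216066450 + 314290085709600 + 296829525392400 + 281206918792800 + 267146572853160 + 254425307479200 + 242860520775600 + 232301367698400 + 222622144044300 + 213717258282528 + 205497363733200 + 197886350261600 + 190818980609400 + 184239015760800 + 178097715235440 + 172352627647200 + 166966608033225 + 161907013850400 + 157145042854800 + 152655184487520 + 148414762696200 + 144403552893600 + 140603459396400 + 136998242488800 = 22726388906705363, so H_39 = 22726388906705363/5342931457063200; reducing by gcd(22726388906705363, 5342931457063200) = 11 gives 2066035355155033/485721041551200 ≈ 4.25354. (The PNT-adjacent estimate ln(39) + γ ≈ 4.24078 matches within O(1/n).)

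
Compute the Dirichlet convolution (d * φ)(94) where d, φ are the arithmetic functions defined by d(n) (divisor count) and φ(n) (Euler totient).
(d * φ)(94) = 144

Divisors of 94: [1, 2, 47, 94]. For each d | 94:
  d = 1: d(1) · φ(94/1) = 1 · 46 = 46
  d = 2: d(2) · φ(94/2) = 2 · 46 = 92
  d = 47: d(47) · φ(94/47) = 2 · 1 = 2
  d = 94: d(94) · φ(94/94) = 4 · 1 = 4
Summing: (d * φ)(94) = 46 + 92 + 2 + 4 = 144.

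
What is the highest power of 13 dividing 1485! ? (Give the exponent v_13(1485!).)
v_13(1485!) = 122

Legendre's formula: v_p(n!) = Σ_{k ≥ 1} ⌊n / p^k⌋. For p = 13, n = 1485, the terms are:
  ⌊1485/13^1⌋ = ⌊1485/13⌋ = 114
  ⌊1485/13^2⌋ = ⌊1485/169⌋ = 8
(the next term ⌊1485/13^3⌋ = 0, terminating the sum). Summing: v_13(1485!) = 114 + 8 = 122.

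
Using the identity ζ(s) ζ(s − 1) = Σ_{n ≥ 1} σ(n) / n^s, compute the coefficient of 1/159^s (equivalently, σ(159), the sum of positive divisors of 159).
σ(159) = 216

In the product (Σ m^0/m^s)(Σ k / k^s) = Σ (Σ_{d | n} d) / n^s, the coefficient of 1/n^s is σ(n) = Σ_{d | n} d. For n = 159, divisors are [1, 3, 53, 159]; summing: σ(159) = 216.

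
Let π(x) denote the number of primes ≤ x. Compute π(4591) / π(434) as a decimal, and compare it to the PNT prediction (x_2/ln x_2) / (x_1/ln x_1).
π(4591)/π(434) = 621/84 ≈ 7.3929;  PNT prediction ≈ 7.6191.

π(434) = 84 and π(4591) = 621, so π(4591)/π(434) ≈ 7.3929. The PNT-predicted ratio is (4591/ln(4591)) / (434/ln(434)) ≈ 7.6191. The two agree to within a few percent, as expected.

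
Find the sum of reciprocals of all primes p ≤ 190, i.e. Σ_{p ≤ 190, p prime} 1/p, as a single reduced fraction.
Σ 1/p = 10408867916382550633331528920459565913027063402071390584941986323453055203/5397346292805549782720214077673687806275517530364350655459511599582614290

π(190) = 42, so the primes ≤ 190 are [2, 3, 5, 7, 11, 13, 17, 19, 23, 29, 31, 37, 41, 43, 47, 53, 59, 61, 67, 71, 73, 79, 83, 89, 97, 101, 103, 107, 109, 113, 127, 131, 137, 139, 149, 151, 157, 163, 167, 173, 179, 181]. Summing 1/p over these primes: 10408867916382550633331528920459565913027063402071390584941986323453055203/5397346292805549782720214077673687806275517530364350655459511599582614290 ≈ 1.9285. Mertens estimate ln ln(190) + 0.2615 ≈ 1.9192.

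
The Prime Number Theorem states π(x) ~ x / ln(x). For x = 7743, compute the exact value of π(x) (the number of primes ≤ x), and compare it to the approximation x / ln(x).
π(7743) = 982;  x/ln(x) ≈ 864.70;  relative error ≈ 11.94%.

Directly count primes up to 7743: π(7743) = 982. The PNT approximation gives 7743/ln(7743) ≈ 7743/8.95454 ≈ 864.70. Relative error (π(x) − x/ln(x)) / π(x) ≈ 11.94%; the approximation is known to undercount slightly (Li(x) is a better estimate).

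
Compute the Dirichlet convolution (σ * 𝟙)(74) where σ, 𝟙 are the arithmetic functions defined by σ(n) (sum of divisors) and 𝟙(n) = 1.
(σ * 𝟙)(74) = 156

Divisors of 74: [1, 2, 37, 74]. For each d | 74:
  d = 1: σ(1) · 𝟙(74/1) = 1 · 1 = 1
  d = 2: σ(2) · 𝟙(74/2) = 3 · 1 = 3
  d = 37: σ(37) · 𝟙(74/37) = 38 · 1 = 38
  d = 74: σ(74) · 𝟙(74/74) = 114 · 1 = 114
Summing: (σ * 𝟙)(74) = 1 + 3 + 38 + 114 = 156.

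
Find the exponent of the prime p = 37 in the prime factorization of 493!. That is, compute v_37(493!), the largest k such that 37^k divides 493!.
v_37(493!) = 13

Legendre's formula: v_p(n!) = Σ_{k ≥ 1} ⌊n / p^k⌋. For p = 37, n = 493, the terms are:
  ⌊493/37^1⌋ = ⌊493/37⌋ = 13
(the next term ⌊493/37^2⌋ = 0, terminating the sum). Summing: v_37(493!) = 13 = 13.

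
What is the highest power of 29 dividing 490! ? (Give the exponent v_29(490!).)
v_29(490!) = 16

Legendre's formula: v_p(n!) = Σ_{k ≥ 1} ⌊n / p^k⌋. For p = 29, n = 490, the terms are:
  ⌊490/29^1⌋ = ⌊490/29⌋ = 16
(the next term ⌊490/29^2⌋ = 0, terminating the sum). Summing: v_29(490!) = 16 = 16.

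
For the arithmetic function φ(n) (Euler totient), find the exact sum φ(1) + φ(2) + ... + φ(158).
Σ_{n ≤ 158} φ(n) = 7638

Compute φ(n) for each 1 ≤ n ≤ 158: φ(1) = 1, φ(2) = 1, φ(3) = 2, φ(4) = 2, φ(5) = 4, φ(6) = 2, φ(7) = 6, φ(8) = 4, φ(9) = 6, φ(10) = 4, φ(11) = 10, φ(12) = 4, φ(13) = 12, φ(14) = 6, φ(15) = 8, φ(16) = 8, φ(17) = 16, φ(18) = 6, φ(19) = 18, φ(20) = 8, φ(21) = 12, φ(22) = 10, φ(23) = 22, φ(24) = 8, φ(25) = 20, φ(26) = 12, φ(27) = 18, φ(28) = 12, φ(29) = 28, φ(30) = 8, φ(31) = 30, φ(32) = 16, φ(33) = 20, φ(34) = 16, φ(35) = 24, φ(36) = 12, φ(37) = 36, φ(38) = 18, φ(39) = 24, φ(40) = 16, φ(41) = 40, φ(42) = 12, φ(43) = 42, φ(44) = 20, φ(45) = 24, φ(46) = 22, φ(47) = 46, φ(48) = 16, φ(49) = 42, φ(50) = 20, φ(51) = 32, φ(52) = 24, φ(53) = 52, φ(54) = 18, φ(55) = 40, φ(56) = 24, φ(57) = 36, φ(58) = 28, φ(59) = 58, φ(60) = 16, φ(61) = 60, φ(62) = 30, φ(63) = 36, φ(64) = 32, φ(65) = 48, φ(66) = 20, φ(67) = 66, φ(68) = 32, φ(69) = 44, φ(70) = 24, φ(71) = 70, φ(72) = 24, φ(73) = 72, φ(74) = 36, φ(75) = 40, φ(76) = 36, φ(77) = 60, φ(78) = 24, φ(79) = 78, φ(80) = 32, φ(81) = 54, φ(82) = 40, φ(83) = 82, φ(84) = 24, φ(85) = 64, φ(86) = 42, φ(87) = 56, φ(88) = 40, φ(89) = 88, φ(90) = 24, φ(91) = 72, φ(92) = 44, φ(93) = 60, φ(94) = 46, φ(95) = 72, φ(96) = 32, φ(97) = 96, φ(98) = 42, φ(99) = 60, φ(100) = 40, φ(101) = 100, φ(102) = 32, φ(103) = 102, φ(104) = 48, φ(105) = 48, φ(106) = 52, φ(107) = 106, φ(108) = 36, φ(109) = 108, φ(110) = 40, φ(111) = 72, φ(112) = 48, φ(113) = 112, φ(114) = 36, φ(115) = 88, φ(116) = 56, φ(117) = 72, φ(118) = 58, φ(119) = 96, φ(120) = 32, φ(121) = 110, φ(122) = 60, φ(123) = 80, φ(124) = 60, φ(125) = 100, φ(126) = 36, φ(127) = 126, φ(128) = 64, φ(129) = 84, φ(130) = 48, φ(131) = 130, φ(132) = 40, φ(133) = 108, φ(134) = 66, φ(135) = 72, φ(136) = 64, φ(137) = 136, φ(138) = 44, φ(139) = 138, φ(140) = 48, φ(141) = 92, φ(142) = 70, φ(143) = 120, φ(144) = 48, φ(145) = 112, φ(146) = 72, φ(147) = 84, φ(148) = 72, φ(149) = 148, φ(150) = 40, φ(151) = 150, φ(152) = 72, φ(153) = 96, φ(154) = 60, φ(155) = 120, φ(156) = 48, φ(157) = 156, φ(158) = 78. Summing all 158 values: 7638. (Average order: Σ_{n ≤ x} φ(n) ~ (3/π²) x². For x = 158, (3/π²)·158² ≈ 7588.15.)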